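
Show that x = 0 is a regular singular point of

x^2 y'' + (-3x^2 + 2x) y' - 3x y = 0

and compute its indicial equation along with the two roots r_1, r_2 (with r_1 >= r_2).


Divide by x^2 to reach normal form y'' + P_1(x) y' + P_2(x) y = 0 with P_1(x) = -3 + 2/x and P_2(x) = -3/x.
x = 0 is a singular point because the y'-coefficient -3 + 2/x has a pole at x = 0 and the y-coefficient -3/x has a pole at x = 0.
It is a regular singular point because x P_1(x) = p(x) = 2 - 3x and x^2 P_2(x) = q(x) = -3x are polynomials, hence analytic at x = 0.
p(0) = 2,  q(0) = 0.
Indicial equation: r(r-1) + p(0) r + q(0) = 0, i.e. r^2 + (p(0) - 1) r + q(0) = 0, i.e. r^2 + 1 r = 0.
Discriminant: (1)^2 - 4(0) = 1, so r = (-1 ± 1)/2.
Solving: r_1 = 0, r_2 = -1.

indicial: r^2 + 1 r = 0; roots r_1 = 0, r_2 = -1


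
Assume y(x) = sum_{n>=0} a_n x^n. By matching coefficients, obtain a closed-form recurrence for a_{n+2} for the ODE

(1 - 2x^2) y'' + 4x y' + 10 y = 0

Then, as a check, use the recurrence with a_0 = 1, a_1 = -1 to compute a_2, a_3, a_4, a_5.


Substitute y = sum_n a_n x^n.
(1 - 2 x^2) y'' contributes (n+2)(n+1) a_{n+2} - 2 n(n-1) a_n at x^n.
4 x y'(x) contributes 4 n a_n at x^n.
10 y(x) contributes 10 a_n at x^n.
Matching x^n: (n+2)(n+1) a_{n+2} + (-2 n(n-1) + 4 n + 10) a_n = 0.
Thus a_{n+2} = (2 n(n-1) - 4 n - 10) / ((n+1)(n+2)) * a_n.

Check with a_0 = 1, a_1 = -1 (apply the recurrence for n = 0, 1, 2, 3): a_0 = 1, a_1 = -1, a_2 = -5, a_3 = 7/3, a_4 = 35/6, a_5 = -7/6.

a_(n+2) = (2 n(n-1) - 4 n - 10) / ((n+1)(n+2)) * a_n; check: a_0 = 1, a_1 = -1, a_2 = -5, a_3 = 7/3, a_4 = 35/6, a_5 = -7/6


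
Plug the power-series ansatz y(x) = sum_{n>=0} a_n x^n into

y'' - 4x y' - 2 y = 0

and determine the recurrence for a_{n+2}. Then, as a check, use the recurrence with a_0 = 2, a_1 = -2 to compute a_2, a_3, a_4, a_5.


Substitute y = sum_n a_n x^n.
y''(x) has coefficient (n+2)(n+1) a_{n+2} at x^n;
-4 x y'(x) has coefficient -4 n a_n at x^n (shift);
-2 y(x) has coefficient -2 a_n at x^n.
Matching x^n: (n+2)(n+1) a_{n+2} + (-4n - 2) a_n = 0.
Thus a_{n+2} = (4n + 2) / ((n+1)(n+2)) * a_n.

Check with a_0 = 2, a_1 = -2 (apply the recurrence for n = 0, 1, 2, 3): a_0 = 2, a_1 = -2, a_2 = 2, a_3 = -2, a_4 = 5/3, a_5 = -7/5.

a_(n+2) = (4n + 2) / ((n+1)(n+2)) * a_n; check: a_0 = 2, a_1 = -2, a_2 = 2, a_3 = -2, a_4 = 5/3, a_5 = -7/5


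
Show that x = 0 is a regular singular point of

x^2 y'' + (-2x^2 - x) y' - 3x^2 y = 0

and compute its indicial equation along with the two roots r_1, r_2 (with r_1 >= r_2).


Divide by x^2 to reach normal form y'' + P_1(x) y' + P_2(x) y = 0 with P_1(x) = -2 - 1/x and P_2(x) = -3.
x = 0 is a singular point because the y'-coefficient -2 - 1/x has a pole at x = 0.
It is a regular singular point because x P_1(x) = p(x) = -2x - 1 and x^2 P_2(x) = q(x) = -3x^2 are polynomials, hence analytic at x = 0.
p(0) = -1,  q(0) = 0.
Indicial equation: r(r-1) + p(0) r + q(0) = 0, i.e. r^2 + (p(0) - 1) r + q(0) = 0, i.e. r^2 - 2 r = 0.
Discriminant: (-2)^2 - 4(0) = 4, so r = (2 ± 2)/2.
Solving: r_1 = 2, r_2 = 0.

indicial: r^2 - 2 r = 0; roots r_1 = 2, r_2 = 0


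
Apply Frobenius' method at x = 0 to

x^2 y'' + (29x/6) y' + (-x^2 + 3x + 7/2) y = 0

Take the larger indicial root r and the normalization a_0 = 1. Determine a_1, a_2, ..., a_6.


Write in Frobenius form y'' + (p(x)/x) y' + (q(x)/x^2) y = 0:
  p(x) = 29/6,  q(x) = -x^2 + 3x + 7/2.
Indicial equation: r(r-1) + (29/6) r + (7/2) = 0 -> roots r_1 = -3/2, r_2 = -7/3.
Take r = r_1 = -3/2. Let y(x) = x^r sum_{n>=0} a_n x^n with a_0 = 1.
Substitute y = x^r sum a_n x^n and match x^{r+n}. The recurrence is
  D(n) a_n + 3 a_{n-1} - 1 a_{n-2} = 0,  where D(n) = (r+n)(r+n-1) + (29/6)(r+n) + (7/2).
  a_n = [-3 a_{n-1} + 1 a_{n-2}] / D(n).
Since the indicial polynomial factors as (r - r_1)(r - r_2), D(n) = (r_1 + n - r_1)(r_1 + n - r_2) = n(n + 5/6).
Evaluating step by step (a_0 = 1):
  n = 1: D(1) = 1(1 + 5/6) = 11/6; numerator = -3(1) = -3; a_1 = (-3)/(11/6) = -18/11
  n = 2: D(2) = 2(2 + 5/6) = 17/3; numerator = -3(-18/11) + 1(1) = 65/11; a_2 = (65/11)/(17/3) = 195/187
  n = 3: D(3) = 3(3 + 5/6) = 23/2; numerator = -3(195/187) + 1(-18/11) = -81/17; a_3 = (-81/17)/(23/2) = -162/391
  n = 4: D(4) = 4(4 + 5/6) = 58/3; numerator = -3(-162/391) + 1(195/187) = 9831/4301; a_4 = (9831/4301)/(58/3) = 1017/8602
  n = 5: D(5) = 5(5 + 5/6) = 175/6; numerator = -3(1017/8602) + 1(-162/391) = -6615/8602; a_5 = (-6615/8602)/(175/6) = -567/21505
  n = 6: D(6) = 6(6 + 5/6) = 41; numerator = -3(-567/21505) + 1(1017/8602) = 369/1870; a_6 = (369/1870)/(41) = 9/1870

r = -3/2; a_0 = 1; a_1 = -18/11; a_2 = 195/187; a_3 = -162/391; a_4 = 1017/8602; a_5 = -567/21505; a_6 = 9/1870


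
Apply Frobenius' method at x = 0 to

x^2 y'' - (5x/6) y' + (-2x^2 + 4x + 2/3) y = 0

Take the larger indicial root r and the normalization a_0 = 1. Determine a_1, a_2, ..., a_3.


Write in Frobenius form y'' + (p(x)/x) y' + (q(x)/x^2) y = 0:
  p(x) = -5/6,  q(x) = -2x^2 + 4x + 2/3.
Indicial equation: r(r-1) + (-5/6) r + (2/3) = 0 -> roots r_1 = 4/3, r_2 = 1/2.
Take r = r_1 = 4/3. Let y(x) = x^r sum_{n>=0} a_n x^n with a_0 = 1.
Substitute y = x^r sum a_n x^n and match x^{r+n}. The recurrence is
  D(n) a_n + 4 a_{n-1} - 2 a_{n-2} = 0,  where D(n) = (r+n)(r+n-1) + (-5/6)(r+n) + (2/3).
  a_n = [-4 a_{n-1} + 2 a_{n-2}] / D(n).
Since the indicial polynomial factors as (r - r_1)(r - r_2), D(n) = (r_1 + n - r_1)(r_1 + n - r_2) = n(n + 5/6).
Evaluating step by step (a_0 = 1):
  n = 1: D(1) = 1(1 + 5/6) = 11/6; numerator = -4(1) = -4; a_1 = (-4)/(11/6) = -24/11
  n = 2: D(2) = 2(2 + 5/6) = 17/3; numerator = -4(-24/11) + 2(1) = 118/11; a_2 = (118/11)/(17/3) = 354/187
  n = 3: D(3) = 3(3 + 5/6) = 23/2; numerator = -4(354/187) + 2(-24/11) = -2232/187; a_3 = (-2232/187)/(23/2) = -4464/4301

r = 4/3; a_0 = 1; a_1 = -24/11; a_2 = 354/187; a_3 = -4464/4301


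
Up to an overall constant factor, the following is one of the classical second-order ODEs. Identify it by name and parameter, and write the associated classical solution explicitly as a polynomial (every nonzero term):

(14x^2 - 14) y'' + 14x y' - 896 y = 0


All three coefficients share the factor -14; dividing through by -14 gives  (1 - x^2) y'' - x y' + 64 y = 0.
This matches the Chebyshev equation (1 - x^2) y'' - x y' + n^2 y = 0 (note the -x y' term, not -2x y') with n^2 = 64, so n = 8; the polynomial solution is T_8(x).
With y = sum_k a_k x^k, matching x^k gives (k+2)(k+1) a_{k+2} = (k^2 - n^2) a_k = (k - 8)(k + 8) a_k. The right side vanishes at k = 8, so the series with the parity of 8 terminates at degree 8.
Standard normalization: leading coefficient of T_n is 2^(n-1), so a_8 = 2^7 = 128. Work downward with a_k = (k+1)(k+2) a_{k+2} / ((k - 8)(k + 8)):
  a_6 = (7)(8)(128) / ((6 - 8)(6 + 8)) = 7168/(-28) = -256
  a_4 = (5)(6)(-256) / ((4 - 8)(4 + 8)) = -7680/(-48) = 160
  a_2 = (3)(4)(160) / ((2 - 8)(2 + 8)) = 1920/(-60) = -32
  a_0 = (1)(2)(-32) / ((0 - 8)(0 + 8)) = -64/(-64) = 1
Hence T_8(x) = 128 x^8 - 256 x^6 + 160 x^4 - 32 x^2 + 1.

T_8(x); series = 128 x^8 - 256 x^6 + 160 x^4 - 32 x^2 + 1


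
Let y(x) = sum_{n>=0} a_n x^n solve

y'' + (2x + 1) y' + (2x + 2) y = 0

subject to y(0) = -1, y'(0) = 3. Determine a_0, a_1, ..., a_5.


Ansatz: y(x) = sum_{n>=0} a_n x^n, so y'(x) = sum_{n>=1} n a_n x^(n-1) and y''(x) = sum_{n>=2} n(n-1) a_n x^(n-2).
Substitute into P(x) y'' + Q(x) y' + R(x) y = 0 with P(x) = 1, Q(x) = 2x + 1, R(x) = 2x + 2, and match powers of x.
Initial conditions: a_0 = -1, a_1 = 3.
Setting the coefficient of each power of x to zero and solving order by order (substituting the coefficients already found):
  x^0: 2 a_2 + a_1 + 2 a_0 = 0  ->  2 a_2 = -a_1 - 2 a_0 = -1  ->  a_2 = -1/2
  x^1: 6 a_3 + 2 a_2 + 4 a_1 + 2 a_0 = 0  ->  6 a_3 = -2 a_2 - 4 a_1 - 2 a_0 = -9  ->  a_3 = -3/2
  x^2: 12 a_4 + 3 a_3 + 6 a_2 + 2 a_1 = 0  ->  12 a_4 = -3 a_3 - 6 a_2 - 2 a_1 = 3/2  ->  a_4 = 1/8
  x^3: 20 a_5 + 4 a_4 + 8 a_3 + 2 a_2 = 0  ->  20 a_5 = -4 a_4 - 8 a_3 - 2 a_2 = 25/2  ->  a_5 = 5/8
Truncated series: y(x) = -1 + 3 x - (1/2) x^2 - (3/2) x^3 + (1/8) x^4 + (5/8) x^5 + O(x^6).

a_0 = -1; a_1 = 3; a_2 = -1/2; a_3 = -3/2; a_4 = 1/8; a_5 = 5/8


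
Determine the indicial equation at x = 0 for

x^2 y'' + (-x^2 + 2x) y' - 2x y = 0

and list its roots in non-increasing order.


Divide by x^2 to reach normal form y'' + P_1(x) y' + P_2(x) y = 0 with P_1(x) = -1 + 2/x and P_2(x) = -2/x.
x = 0 is a singular point because the y'-coefficient -1 + 2/x has a pole at x = 0 and the y-coefficient -2/x has a pole at x = 0.
It is a regular singular point because x P_1(x) = p(x) = 2 - x and x^2 P_2(x) = q(x) = -2x are polynomials, hence analytic at x = 0.
p(0) = 2,  q(0) = 0.
Indicial equation: r(r-1) + p(0) r + q(0) = 0, i.e. r^2 + (p(0) - 1) r + q(0) = 0, i.e. r^2 + 1 r = 0.
Discriminant: (1)^2 - 4(0) = 1, so r = (-1 ± 1)/2.
Solving: r_1 = 0, r_2 = -1.

indicial: r^2 + 1 r = 0; roots r_1 = 0, r_2 = -1


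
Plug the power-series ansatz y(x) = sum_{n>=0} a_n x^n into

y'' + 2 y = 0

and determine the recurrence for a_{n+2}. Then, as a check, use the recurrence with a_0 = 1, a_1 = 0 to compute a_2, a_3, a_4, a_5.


Substitute y = sum_n a_n x^n into y'' + (const) y = 0.
y''(x) = sum_{n>=0} (n+2)(n+1) a_{n+2} x^n.
The ODE becomes sum_n [(n+2)(n+1) a_{n+2} + 2 a_n] x^n = 0.
Setting each coefficient to zero gives the recurrence:
  (n+2)(n+1) a_{n+2} + 2 a_n = 0,
  a_{n+2} = -2 / ((n+1)(n+2)) a_n.

Check with a_0 = 1, a_1 = 0 (apply the recurrence for n = 0, 1, 2, 3): a_0 = 1, a_1 = 0, a_2 = -1, a_3 = 0, a_4 = 1/6, a_5 = 0.

a_{n+2} = -2/((n+1)(n+2)) * a_n; check: a_0 = 1, a_1 = 0, a_2 = -1, a_3 = 0, a_4 = 1/6, a_5 = 0


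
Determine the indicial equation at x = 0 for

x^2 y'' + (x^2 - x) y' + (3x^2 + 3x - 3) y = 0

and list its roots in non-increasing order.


Divide by x^2 to reach normal form y'' + P_1(x) y' + P_2(x) y = 0 with P_1(x) = 1 - 1/x and P_2(x) = 3 + 3/x - 3/x^2.
x = 0 is a singular point because the y'-coefficient 1 - 1/x has a pole at x = 0 and the y-coefficient 3 + 3/x - 3/x^2 has a pole at x = 0.
It is a regular singular point because x P_1(x) = p(x) = x - 1 and x^2 P_2(x) = q(x) = 3x^2 + 3x - 3 are polynomials, hence analytic at x = 0.
p(0) = -1,  q(0) = -3.
Indicial equation: r(r-1) + p(0) r + q(0) = 0, i.e. r^2 + (p(0) - 1) r + q(0) = 0, i.e. r^2 - 2 r - 3 = 0.
Discriminant: (-2)^2 - 4(-3) = 16, so r = (2 ± 4)/2.
Solving: r_1 = 3, r_2 = -1.

indicial: r^2 - 2 r - 3 = 0; roots r_1 = 3, r_2 = -1


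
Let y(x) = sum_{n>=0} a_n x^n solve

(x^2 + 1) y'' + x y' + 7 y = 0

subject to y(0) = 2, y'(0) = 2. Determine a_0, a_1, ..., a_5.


Ansatz: y(x) = sum_{n>=0} a_n x^n, so y'(x) = sum_{n>=1} n a_n x^(n-1) and y''(x) = sum_{n>=2} n(n-1) a_n x^(n-2).
Substitute into P(x) y'' + Q(x) y' + R(x) y = 0 with P(x) = x^2 + 1, Q(x) = x, R(x) = 7, and match powers of x.
Initial conditions: a_0 = 2, a_1 = 2.
Setting the coefficient of each power of x to zero and solving order by order (substituting the coefficients already found):
  x^0: 2 a_2 + 7 a_0 = 0  ->  2 a_2 = -7 a_0 = -14  ->  a_2 = -7
  x^1: 6 a_3 + 8 a_1 = 0  ->  6 a_3 = -8 a_1 = -16  ->  a_3 = -8/3
  x^2: 12 a_4 + 11 a_2 = 0  ->  12 a_4 = -11 a_2 = 77  ->  a_4 = 77/12
  x^3: 20 a_5 + 16 a_3 = 0  ->  20 a_5 = -16 a_3 = 128/3  ->  a_5 = 32/15
Truncated series: y(x) = 2 + 2 x - 7 x^2 - (8/3) x^3 + (77/12) x^4 + (32/15) x^5 + O(x^6).

a_0 = 2; a_1 = 2; a_2 = -7; a_3 = -8/3; a_4 = 77/12; a_5 = 32/15


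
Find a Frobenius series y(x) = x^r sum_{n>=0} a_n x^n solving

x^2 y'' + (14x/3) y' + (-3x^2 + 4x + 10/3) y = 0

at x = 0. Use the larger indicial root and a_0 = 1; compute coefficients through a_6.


Write in Frobenius form y'' + (p(x)/x) y' + (q(x)/x^2) y = 0:
  p(x) = 14/3,  q(x) = -3x^2 + 4x + 10/3.
Indicial equation: r(r-1) + (14/3) r + (10/3) = 0 -> roots r_1 = -5/3, r_2 = -2.
Take r = r_1 = -5/3. Let y(x) = x^r sum_{n>=0} a_n x^n with a_0 = 1.
Substitute y = x^r sum a_n x^n and match x^{r+n}. The recurrence is
  D(n) a_n + 4 a_{n-1} - 3 a_{n-2} = 0,  where D(n) = (r+n)(r+n-1) + (14/3)(r+n) + (10/3).
  a_n = [-4 a_{n-1} + 3 a_{n-2}] / D(n).
Since the indicial polynomial factors as (r - r_1)(r - r_2), D(n) = (r_1 + n - r_1)(r_1 + n - r_2) = n(n + 1/3).
Evaluating step by step (a_0 = 1):
  n = 1: D(1) = 1(1 + 1/3) = 4/3; numerator = -4(1) = -4; a_1 = (-4)/(4/3) = -3
  n = 2: D(2) = 2(2 + 1/3) = 14/3; numerator = -4(-3) + 3(1) = 15; a_2 = (15)/(14/3) = 45/14
  n = 3: D(3) = 3(3 + 1/3) = 10; numerator = -4(45/14) + 3(-3) = -153/7; a_3 = (-153/7)/(10) = -153/70
  n = 4: D(4) = 4(4 + 1/3) = 52/3; numerator = -4(-153/70) + 3(45/14) = 1287/70; a_4 = (1287/70)/(52/3) = 297/280
  n = 5: D(5) = 5(5 + 1/3) = 80/3; numerator = -4(297/280) + 3(-153/70) = -54/5; a_5 = (-54/5)/(80/3) = -81/200
  n = 6: D(6) = 6(6 + 1/3) = 38; numerator = -4(-81/200) + 3(297/280) = 6723/1400; a_6 = (6723/1400)/(38) = 6723/53200

r = -5/3; a_0 = 1; a_1 = -3; a_2 = 45/14; a_3 = -153/70; a_4 = 297/280; a_5 = -81/200; a_6 = 6723/53200


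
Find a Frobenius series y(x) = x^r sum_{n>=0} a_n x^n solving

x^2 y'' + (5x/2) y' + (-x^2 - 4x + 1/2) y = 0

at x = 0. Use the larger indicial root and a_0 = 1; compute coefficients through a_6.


Write in Frobenius form y'' + (p(x)/x) y' + (q(x)/x^2) y = 0:
  p(x) = 5/2,  q(x) = -x^2 - 4x + 1/2.
Indicial equation: r(r-1) + (5/2) r + (1/2) = 0 -> roots r_1 = -1/2, r_2 = -1.
Take r = r_1 = -1/2. Let y(x) = x^r sum_{n>=0} a_n x^n with a_0 = 1.
Substitute y = x^r sum a_n x^n and match x^{r+n}. The recurrence is
  D(n) a_n - 4 a_{n-1} - 1 a_{n-2} = 0,  where D(n) = (r+n)(r+n-1) + (5/2)(r+n) + (1/2).
  a_n = [4 a_{n-1} + 1 a_{n-2}] / D(n).
Since the indicial polynomial factors as (r - r_1)(r - r_2), D(n) = (r_1 + n - r_1)(r_1 + n - r_2) = n(n + 1/2).
Evaluating step by step (a_0 = 1):
  n = 1: D(1) = 1(1 + 1/2) = 3/2; numerator = 4(1) = 4; a_1 = (4)/(3/2) = 8/3
  n = 2: D(2) = 2(2 + 1/2) = 5; numerator = 4(8/3) + 1(1) = 35/3; a_2 = (35/3)/(5) = 7/3
  n = 3: D(3) = 3(3 + 1/2) = 21/2; numerator = 4(7/3) + 1(8/3) = 12; a_3 = (12)/(21/2) = 8/7
  n = 4: D(4) = 4(4 + 1/2) = 18; numerator = 4(8/7) + 1(7/3) = 145/21; a_4 = (145/21)/(18) = 145/378
  n = 5: D(5) = 5(5 + 1/2) = 55/2; numerator = 4(145/378) + 1(8/7) = 506/189; a_5 = (506/189)/(55/2) = 92/945
  n = 6: D(6) = 6(6 + 1/2) = 39; numerator = 4(92/945) + 1(145/378) = 487/630; a_6 = (487/630)/(39) = 487/24570

r = -1/2; a_0 = 1; a_1 = 8/3; a_2 = 7/3; a_3 = 8/7; a_4 = 145/378; a_5 = 92/945; a_6 = 487/24570


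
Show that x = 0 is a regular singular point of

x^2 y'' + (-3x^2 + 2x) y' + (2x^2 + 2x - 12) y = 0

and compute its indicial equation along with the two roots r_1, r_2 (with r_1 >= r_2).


Divide by x^2 to reach normal form y'' + P_1(x) y' + P_2(x) y = 0 with P_1(x) = -3 + 2/x and P_2(x) = 2 + 2/x - 12/x^2.
x = 0 is a singular point because the y'-coefficient -3 + 2/x has a pole at x = 0 and the y-coefficient 2 + 2/x - 12/x^2 has a pole at x = 0.
It is a regular singular point because x P_1(x) = p(x) = 2 - 3x and x^2 P_2(x) = q(x) = 2x^2 + 2x - 12 are polynomials, hence analytic at x = 0.
p(0) = 2,  q(0) = -12.
Indicial equation: r(r-1) + p(0) r + q(0) = 0, i.e. r^2 + (p(0) - 1) r + q(0) = 0, i.e. r^2 + 1 r - 12 = 0.
Discriminant: (1)^2 - 4(-12) = 49, so r = (-1 ± 7)/2.
Solving: r_1 = 3, r_2 = -4.

indicial: r^2 + 1 r - 12 = 0; roots r_1 = 3, r_2 = -4


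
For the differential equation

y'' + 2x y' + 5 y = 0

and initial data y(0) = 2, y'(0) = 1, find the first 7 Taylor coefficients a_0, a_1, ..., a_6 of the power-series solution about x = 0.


Ansatz: y(x) = sum_{n>=0} a_n x^n, so y'(x) = sum_{n>=1} n a_n x^(n-1) and y''(x) = sum_{n>=2} n(n-1) a_n x^(n-2).
Substitute into P(x) y'' + Q(x) y' + R(x) y = 0 with P(x) = 1, Q(x) = 2x, R(x) = 5, and match powers of x.
Initial conditions: a_0 = 2, a_1 = 1.
Setting the coefficient of each power of x to zero and solving order by order (substituting the coefficients already found):
  x^0: 2 a_2 + 5 a_0 = 0  ->  2 a_2 = -5 a_0 = -10  ->  a_2 = -5
  x^1: 6 a_3 + 7 a_1 = 0  ->  6 a_3 = -7 a_1 = -7  ->  a_3 = -7/6
  x^2: 12 a_4 + 9 a_2 = 0  ->  12 a_4 = -9 a_2 = 45  ->  a_4 = 15/4
  x^3: 20 a_5 + 11 a_3 = 0  ->  20 a_5 = -11 a_3 = 77/6  ->  a_5 = 77/120
  x^4: 30 a_6 + 13 a_4 = 0  ->  30 a_6 = -13 a_4 = -195/4  ->  a_6 = -13/8
Truncated series: y(x) = 2 + x - 5 x^2 - (7/6) x^3 + (15/4) x^4 + (77/120) x^5 - (13/8) x^6 + O(x^7).

a_0 = 2; a_1 = 1; a_2 = -5; a_3 = -7/6; a_4 = 15/4; a_5 = 77/120; a_6 = -13/8


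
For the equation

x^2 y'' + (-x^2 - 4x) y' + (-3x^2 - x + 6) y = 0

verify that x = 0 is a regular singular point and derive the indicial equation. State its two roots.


Divide by x^2 to reach normal form y'' + P_1(x) y' + P_2(x) y = 0 with P_1(x) = -1 - 4/x and P_2(x) = -3 - 1/x + 6/x^2.
x = 0 is a singular point because the y'-coefficient -1 - 4/x has a pole at x = 0 and the y-coefficient -3 - 1/x + 6/x^2 has a pole at x = 0.
It is a regular singular point because x P_1(x) = p(x) = -x - 4 and x^2 P_2(x) = q(x) = -3x^2 - x + 6 are polynomials, hence analytic at x = 0.
p(0) = -4,  q(0) = 6.
Indicial equation: r(r-1) + p(0) r + q(0) = 0, i.e. r^2 + (p(0) - 1) r + q(0) = 0, i.e. r^2 - 5 r + 6 = 0.
Discriminant: (-5)^2 - 4(6) = 1, so r = (5 ± 1)/2.
Solving: r_1 = 3, r_2 = 2.

indicial: r^2 - 5 r + 6 = 0; roots r_1 = 3, r_2 = 2


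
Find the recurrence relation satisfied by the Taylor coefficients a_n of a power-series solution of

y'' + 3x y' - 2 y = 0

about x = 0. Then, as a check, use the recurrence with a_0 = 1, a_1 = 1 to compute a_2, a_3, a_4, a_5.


Substitute y = sum_n a_n x^n.
y''(x) has coefficient (n+2)(n+1) a_{n+2} at x^n;
3 x y'(x) has coefficient 3 n a_n at x^n (shift);
-2 y(x) has coefficient -2 a_n at x^n.
Matching x^n: (n+2)(n+1) a_{n+2} + (3n - 2) a_n = 0.
Thus a_{n+2} = (-3n + 2) / ((n+1)(n+2)) * a_n.

Check with a_0 = 1, a_1 = 1 (apply the recurrence for n = 0, 1, 2, 3): a_0 = 1, a_1 = 1, a_2 = 1, a_3 = -1/6, a_4 = -1/3, a_5 = 7/120.

a_(n+2) = (-3n + 2) / ((n+1)(n+2)) * a_n; check: a_0 = 1, a_1 = 1, a_2 = 1, a_3 = -1/6, a_4 = -1/3, a_5 = 7/120


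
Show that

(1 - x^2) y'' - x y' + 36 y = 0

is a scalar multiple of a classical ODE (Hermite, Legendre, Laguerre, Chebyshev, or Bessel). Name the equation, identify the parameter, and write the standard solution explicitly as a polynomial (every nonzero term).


The equation is already in a standard form:  (1 - x^2) y'' - x y' + 36 y = 0.
This matches the Chebyshev equation (1 - x^2) y'' - x y' + n^2 y = 0 (note the -x y' term, not -2x y') with n^2 = 36, so n = 6; the polynomial solution is T_6(x).
With y = sum_k a_k x^k, matching x^k gives (k+2)(k+1) a_{k+2} = (k^2 - n^2) a_k = (k - 6)(k + 6) a_k. The right side vanishes at k = 6, so the series with the parity of 6 terminates at degree 6.
Standard normalization: leading coefficient of T_n is 2^(n-1), so a_6 = 2^5 = 32. Work downward with a_k = (k+1)(k+2) a_{k+2} / ((k - 6)(k + 6)):
  a_4 = (5)(6)(32) / ((4 - 6)(4 + 6)) = 960/(-20) = -48
  a_2 = (3)(4)(-48) / ((2 - 6)(2 + 6)) = -576/(-32) = 18
  a_0 = (1)(2)(18) / ((0 - 6)(0 + 6)) = 36/(-36) = -1
Hence T_6(x) = 32 x^6 - 48 x^4 + 18 x^2 - 1.

T_6(x); series = 32 x^6 - 48 x^4 + 18 x^2 - 1


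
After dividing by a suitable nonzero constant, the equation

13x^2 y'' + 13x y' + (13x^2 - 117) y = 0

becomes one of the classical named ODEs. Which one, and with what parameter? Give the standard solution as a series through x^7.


All three coefficients share the factor 13; dividing through by 13 gives  x^2 y'' + x y' + (x^2 - 9) y = 0.
This matches the Bessel equation x^2 y'' + x y' + (x^2 - nu^2) y = 0 with nu^2 = 9, so nu = 3; the solution bounded at x = 0 is J_3(x).
Frobenius at x = 0: indicial roots ±nu; for r = nu the recurrence k(k + 2nu) c_k = -c_{k-2} gives the standard series J_nu(x) = sum_{k>=0} (-1)^k / (k! (k+nu)!) (x/2)^(2k+nu). Evaluate the first 3 terms:
  k = 0: (-1)^0 / (0! * 3! * 2^3) x^3 = 1/(1*6*8) x^3 = (1/48) x^3
  k = 1: (-1)^1 / (1! * 4! * 2^5) x^5 = -1/(1*24*32) x^5 = (-1/768) x^5
  k = 2: (-1)^2 / (2! * 5! * 2^7) x^7 = 1/(2*120*128) x^7 = (1/30720) x^7
Hence J_3(x) = x^7/30720 - x^5/768 + x^3/48 + ....

J_3(x); series = x^7/30720 - x^5/768 + x^3/48


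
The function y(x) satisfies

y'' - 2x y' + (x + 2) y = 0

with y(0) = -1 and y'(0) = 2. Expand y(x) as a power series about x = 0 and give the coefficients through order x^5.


Ansatz: y(x) = sum_{n>=0} a_n x^n, so y'(x) = sum_{n>=1} n a_n x^(n-1) and y''(x) = sum_{n>=2} n(n-1) a_n x^(n-2).
Substitute into P(x) y'' + Q(x) y' + R(x) y = 0 with P(x) = 1, Q(x) = -2x, R(x) = x + 2, and match powers of x.
Initial conditions: a_0 = -1, a_1 = 2.
Setting the coefficient of each power of x to zero and solving order by order (substituting the coefficients already found):
  x^0: 2 a_2 + 2 a_0 = 0  ->  2 a_2 = -2 a_0 = 2  ->  a_2 = 1
  x^1: 6 a_3 + a_0 = 0  ->  6 a_3 = -a_0 = 1  ->  a_3 = 1/6
  x^2: 12 a_4 - 2 a_2 + a_1 = 0  ->  12 a_4 = 2 a_2 - a_1 = 0  ->  a_4 = 0
  x^3: 20 a_5 - 4 a_3 + a_2 = 0  ->  20 a_5 = 4 a_3 - a_2 = -1/3  ->  a_5 = -1/60
Truncated series: y(x) = -1 + 2 x + x^2 + (1/6) x^3 - (1/60) x^5 + O(x^6).

a_0 = -1; a_1 = 2; a_2 = 1; a_3 = 1/6; a_4 = 0; a_5 = -1/60


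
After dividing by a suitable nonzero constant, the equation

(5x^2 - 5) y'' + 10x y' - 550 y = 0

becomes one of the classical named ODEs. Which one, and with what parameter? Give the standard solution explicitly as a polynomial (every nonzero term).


All three coefficients share the factor -5; dividing through by -5 gives  (1 - x^2) y'' - 2x y' + 110 y = 0.
This matches the Legendre equation (1 - x^2) y'' - 2x y' + n(n+1) y = 0 (note the -2x y' term) with n(n+1) = 110, so n = 10; the polynomial solution is P_10(x).
With y = sum_k a_k x^k, matching x^k gives (k+2)(k+1) a_{k+2} = [k(k+1) - n(n+1)] a_k = (k - 10)(k + 11) a_k. The right side vanishes at k = 10, so the series with the parity of 10 terminates at degree 10.
Standard normalization (P_n(1) = 1): leading coefficient (2n)!/(2^n (n!)^2) = 2432902008176640000/(1024*13168189440000) = 46189/256, so a_10 = 46189/256. Work downward with a_k = (k+1)(k+2) a_{k+2} / ((k - 10)(k + 11)):
  a_8 = (9)(10)(46189/256) / ((8 - 10)(8 + 11)) = (2078505/128)/(-38) = -109395/256
  a_6 = (7)(8)(-109395/256) / ((6 - 10)(6 + 11)) = (-765765/32)/(-68) = 45045/128
  a_4 = (5)(6)(45045/128) / ((4 - 10)(4 + 11)) = (675675/64)/(-90) = -15015/128
  a_2 = (3)(4)(-15015/128) / ((2 - 10)(2 + 11)) = (-45045/32)/(-104) = 3465/256
  a_0 = (1)(2)(3465/256) / ((0 - 10)(0 + 11)) = (3465/128)/(-110) = -63/256
Hence P_10(x) = 46189 x^10/256 - 109395 x^8/256 + 45045 x^6/128 - 15015 x^4/128 + 3465 x^2/256 - 63/256.

P_10(x); series = 46189 x^10/256 - 109395 x^8/256 + 45045 x^6/128 - 15015 x^4/128 + 3465 x^2/256 - 63/256


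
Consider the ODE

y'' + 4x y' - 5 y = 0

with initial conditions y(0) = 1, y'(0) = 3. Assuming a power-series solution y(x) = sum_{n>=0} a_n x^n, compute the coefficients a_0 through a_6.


Ansatz: y(x) = sum_{n>=0} a_n x^n, so y'(x) = sum_{n>=1} n a_n x^(n-1) and y''(x) = sum_{n>=2} n(n-1) a_n x^(n-2).
Substitute into P(x) y'' + Q(x) y' + R(x) y = 0 with P(x) = 1, Q(x) = 4x, R(x) = -5, and match powers of x.
Initial conditions: a_0 = 1, a_1 = 3.
Setting the coefficient of each power of x to zero and solving order by order (substituting the coefficients already found):
  x^0: 2 a_2 - 5 a_0 = 0  ->  2 a_2 = 5 a_0 = 5  ->  a_2 = 5/2
  x^1: 6 a_3 - a_1 = 0  ->  6 a_3 = a_1 = 3  ->  a_3 = 1/2
  x^2: 12 a_4 + 3 a_2 = 0  ->  12 a_4 = -3 a_2 = -15/2  ->  a_4 = -5/8
  x^3: 20 a_5 + 7 a_3 = 0  ->  20 a_5 = -7 a_3 = -7/2  ->  a_5 = -7/40
  x^4: 30 a_6 + 11 a_4 = 0  ->  30 a_6 = -11 a_4 = 55/8  ->  a_6 = 11/48
Truncated series: y(x) = 1 + 3 x + (5/2) x^2 + (1/2) x^3 - (5/8) x^4 - (7/40) x^5 + (11/48) x^6 + O(x^7).

a_0 = 1; a_1 = 3; a_2 = 5/2; a_3 = 1/2; a_4 = -5/8; a_5 = -7/40; a_6 = 11/48


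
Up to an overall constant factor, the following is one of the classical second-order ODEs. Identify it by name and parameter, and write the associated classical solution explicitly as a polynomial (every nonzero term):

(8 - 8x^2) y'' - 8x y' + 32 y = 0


All three coefficients share the factor 8; dividing through by 8 gives  (1 - x^2) y'' - x y' + 4 y = 0.
This matches the Chebyshev equation (1 - x^2) y'' - x y' + n^2 y = 0 (note the -x y' term, not -2x y') with n^2 = 4, so n = 2; the polynomial solution is T_2(x).
With y = sum_k a_k x^k, matching x^k gives (k+2)(k+1) a_{k+2} = (k^2 - n^2) a_k = (k - 2)(k + 2) a_k. The right side vanishes at k = 2, so the series with the parity of 2 terminates at degree 2.
Standard normalization: leading coefficient of T_n is 2^(n-1), so a_2 = 2^1 = 2. Work downward with a_k = (k+1)(k+2) a_{k+2} / ((k - 2)(k + 2)):
  a_0 = (1)(2)(2) / ((0 - 2)(0 + 2)) = 4/(-4) = -1
Hence T_2(x) = 2 x^2 - 1.

T_2(x); series = 2 x^2 - 1


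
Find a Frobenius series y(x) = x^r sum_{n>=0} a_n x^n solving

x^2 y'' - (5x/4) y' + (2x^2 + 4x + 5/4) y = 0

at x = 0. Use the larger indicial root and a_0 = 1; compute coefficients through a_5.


Write in Frobenius form y'' + (p(x)/x) y' + (q(x)/x^2) y = 0:
  p(x) = -5/4,  q(x) = 2x^2 + 4x + 5/4.
Indicial equation: r(r-1) + (-5/4) r + (5/4) = 0 -> roots r_1 = 5/4, r_2 = 1.
Take r = r_1 = 5/4. Let y(x) = x^r sum_{n>=0} a_n x^n with a_0 = 1.
Substitute y = x^r sum a_n x^n and match x^{r+n}. The recurrence is
  D(n) a_n + 4 a_{n-1} + 2 a_{n-2} = 0,  where D(n) = (r+n)(r+n-1) + (-5/4)(r+n) + (5/4).
  a_n = [-4 a_{n-1} - 2 a_{n-2}] / D(n).
Since the indicial polynomial factors as (r - r_1)(r - r_2), D(n) = (r_1 + n - r_1)(r_1 + n - r_2) = n(n + 1/4).
Evaluating step by step (a_0 = 1):
  n = 1: D(1) = 1(1 + 1/4) = 5/4; numerator = -4(1) = -4; a_1 = (-4)/(5/4) = -16/5
  n = 2: D(2) = 2(2 + 1/4) = 9/2; numerator = -4(-16/5) - 2(1) = 54/5; a_2 = (54/5)/(9/2) = 12/5
  n = 3: D(3) = 3(3 + 1/4) = 39/4; numerator = -4(12/5) - 2(-16/5) = -16/5; a_3 = (-16/5)/(39/4) = -64/195
  n = 4: D(4) = 4(4 + 1/4) = 17; numerator = -4(-64/195) - 2(12/5) = -136/39; a_4 = (-136/39)/(17) = -8/39
  n = 5: D(5) = 5(5 + 1/4) = 105/4; numerator = -4(-8/39) - 2(-64/195) = 96/65; a_5 = (96/65)/(105/4) = 128/2275

r = 5/4; a_0 = 1; a_1 = -16/5; a_2 = 12/5; a_3 = -64/195; a_4 = -8/39; a_5 = 128/2275


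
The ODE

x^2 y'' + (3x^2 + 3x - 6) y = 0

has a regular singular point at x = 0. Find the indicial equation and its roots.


Divide by x^2 to reach normal form y'' + P_1(x) y' + P_2(x) y = 0 with P_1(x) = 0 and P_2(x) = 3 + 3/x - 6/x^2.
x = 0 is a singular point because the y-coefficient 3 + 3/x - 6/x^2 has a pole at x = 0.
It is a regular singular point because x P_1(x) = p(x) = 0 and x^2 P_2(x) = q(x) = 3x^2 + 3x - 6 are polynomials, hence analytic at x = 0.
p(0) = 0,  q(0) = -6.
Indicial equation: r(r-1) + p(0) r + q(0) = 0, i.e. r^2 + (p(0) - 1) r + q(0) = 0, i.e. r^2 - 1 r - 6 = 0.
Discriminant: (-1)^2 - 4(-6) = 25, so r = (1 ± 5)/2.
Solving: r_1 = 3, r_2 = -2.

indicial: r^2 - 1 r - 6 = 0; roots r_1 = 3, r_2 = -2


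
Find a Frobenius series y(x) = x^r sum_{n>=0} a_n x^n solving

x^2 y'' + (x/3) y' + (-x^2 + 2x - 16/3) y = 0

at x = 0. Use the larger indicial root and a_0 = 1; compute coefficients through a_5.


Write in Frobenius form y'' + (p(x)/x) y' + (q(x)/x^2) y = 0:
  p(x) = 1/3,  q(x) = -x^2 + 2x - 16/3.
Indicial equation: r(r-1) + (1/3) r + (-16/3) = 0 -> roots r_1 = 8/3, r_2 = -2.
Take r = r_1 = 8/3. Let y(x) = x^r sum_{n>=0} a_n x^n with a_0 = 1.
Substitute y = x^r sum a_n x^n and match x^{r+n}. The recurrence is
  D(n) a_n + 2 a_{n-1} - 1 a_{n-2} = 0,  where D(n) = (r+n)(r+n-1) + (1/3)(r+n) + (-16/3).
  a_n = [-2 a_{n-1} + 1 a_{n-2}] / D(n).
Since the indicial polynomial factors as (r - r_1)(r - r_2), D(n) = (r_1 + n - r_1)(r_1 + n - r_2) = n(n + 14/3).
Evaluating step by step (a_0 = 1):
  n = 1: D(1) = 1(1 + 14/3) = 17/3; numerator = -2(1) = -2; a_1 = (-2)/(17/3) = -6/17
  n = 2: D(2) = 2(2 + 14/3) = 40/3; numerator = -2(-6/17) + 1(1) = 29/17; a_2 = (29/17)/(40/3) = 87/680
  n = 3: D(3) = 3(3 + 14/3) = 23; numerator = -2(87/680) + 1(-6/17) = -207/340; a_3 = (-207/340)/(23) = -9/340
  n = 4: D(4) = 4(4 + 14/3) = 104/3; numerator = -2(-9/340) + 1(87/680) = 123/680; a_4 = (123/680)/(104/3) = 369/70720
  n = 5: D(5) = 5(5 + 14/3) = 145/3; numerator = -2(369/70720) + 1(-9/340) = -261/7072; a_5 = (-261/7072)/(145/3) = -27/35360

r = 8/3; a_0 = 1; a_1 = -6/17; a_2 = 87/680; a_3 = -9/340; a_4 = 369/70720; a_5 = -27/35360


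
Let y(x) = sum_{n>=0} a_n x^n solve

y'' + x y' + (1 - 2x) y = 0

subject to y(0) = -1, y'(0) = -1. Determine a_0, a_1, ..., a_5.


Ansatz: y(x) = sum_{n>=0} a_n x^n, so y'(x) = sum_{n>=1} n a_n x^(n-1) and y''(x) = sum_{n>=2} n(n-1) a_n x^(n-2).
Substitute into P(x) y'' + Q(x) y' + R(x) y = 0 with P(x) = 1, Q(x) = x, R(x) = 1 - 2x, and match powers of x.
Initial conditions: a_0 = -1, a_1 = -1.
Setting the coefficient of each power of x to zero and solving order by order (substituting the coefficients already found):
  x^0: 2 a_2 + a_0 = 0  ->  2 a_2 = -a_0 = 1  ->  a_2 = 1/2
  x^1: 6 a_3 + 2 a_1 - 2 a_0 = 0  ->  6 a_3 = -2 a_1 + 2 a_0 = 0  ->  a_3 = 0
  x^2: 12 a_4 + 3 a_2 - 2 a_1 = 0  ->  12 a_4 = -3 a_2 + 2 a_1 = -7/2  ->  a_4 = -7/24
  x^3: 20 a_5 + 4 a_3 - 2 a_2 = 0  ->  20 a_5 = -4 a_3 + 2 a_2 = 1  ->  a_5 = 1/20
Truncated series: y(x) = -1 - x + (1/2) x^2 - (7/24) x^4 + (1/20) x^5 + O(x^6).

a_0 = -1; a_1 = -1; a_2 = 1/2; a_3 = 0; a_4 = -7/24; a_5 = 1/20


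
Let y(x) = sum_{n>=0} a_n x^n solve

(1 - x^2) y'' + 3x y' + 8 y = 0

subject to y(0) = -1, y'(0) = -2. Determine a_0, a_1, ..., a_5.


Ansatz: y(x) = sum_{n>=0} a_n x^n, so y'(x) = sum_{n>=1} n a_n x^(n-1) and y''(x) = sum_{n>=2} n(n-1) a_n x^(n-2).
Substitute into P(x) y'' + Q(x) y' + R(x) y = 0 with P(x) = 1 - x^2, Q(x) = 3x, R(x) = 8, and match powers of x.
Initial conditions: a_0 = -1, a_1 = -2.
Setting the coefficient of each power of x to zero and solving order by order (substituting the coefficients already found):
  x^0: 2 a_2 + 8 a_0 = 0  ->  2 a_2 = -8 a_0 = 8  ->  a_2 = 4
  x^1: 6 a_3 + 11 a_1 = 0  ->  6 a_3 = -11 a_1 = 22  ->  a_3 = 11/3
  x^2: 12 a_4 + 12 a_2 = 0  ->  12 a_4 = -12 a_2 = -48  ->  a_4 = -4
  x^3: 20 a_5 + 11 a_3 = 0  ->  20 a_5 = -11 a_3 = -121/3  ->  a_5 = -121/60
Truncated series: y(x) = -1 - 2 x + 4 x^2 + (11/3) x^3 - 4 x^4 - (121/60) x^5 + O(x^6).

a_0 = -1; a_1 = -2; a_2 = 4; a_3 = 11/3; a_4 = -4; a_5 = -121/60


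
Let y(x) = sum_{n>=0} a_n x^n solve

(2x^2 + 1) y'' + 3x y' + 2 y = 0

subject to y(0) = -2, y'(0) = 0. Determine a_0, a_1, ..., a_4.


Ansatz: y(x) = sum_{n>=0} a_n x^n, so y'(x) = sum_{n>=1} n a_n x^(n-1) and y''(x) = sum_{n>=2} n(n-1) a_n x^(n-2).
Substitute into P(x) y'' + Q(x) y' + R(x) y = 0 with P(x) = 2x^2 + 1, Q(x) = 3x, R(x) = 2, and match powers of x.
Initial conditions: a_0 = -2, a_1 = 0.
Setting the coefficient of each power of x to zero and solving order by order (substituting the coefficients already found):
  x^0: 2 a_2 + 2 a_0 = 0  ->  2 a_2 = -2 a_0 = 4  ->  a_2 = 2
  x^1: 6 a_3 + 5 a_1 = 0  ->  6 a_3 = -5 a_1 = 0  ->  a_3 = 0
  x^2: 12 a_4 + 12 a_2 = 0  ->  12 a_4 = -12 a_2 = -24  ->  a_4 = -2
Truncated series: y(x) = -2 + 2 x^2 - 2 x^4 + O(x^5).

a_0 = -2; a_1 = 0; a_2 = 2; a_3 = 0; a_4 = -2


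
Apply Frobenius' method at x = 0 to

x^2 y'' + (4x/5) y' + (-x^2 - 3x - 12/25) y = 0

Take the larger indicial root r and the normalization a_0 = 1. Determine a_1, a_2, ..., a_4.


Write in Frobenius form y'' + (p(x)/x) y' + (q(x)/x^2) y = 0:
  p(x) = 4/5,  q(x) = -x^2 - 3x - 12/25.
Indicial equation: r(r-1) + (4/5) r + (-12/25) = 0 -> roots r_1 = 4/5, r_2 = -3/5.
Take r = r_1 = 4/5. Let y(x) = x^r sum_{n>=0} a_n x^n with a_0 = 1.
Substitute y = x^r sum a_n x^n and match x^{r+n}. The recurrence is
  D(n) a_n - 3 a_{n-1} - 1 a_{n-2} = 0,  where D(n) = (r+n)(r+n-1) + (4/5)(r+n) + (-12/25).
  a_n = [3 a_{n-1} + 1 a_{n-2}] / D(n).
Since the indicial polynomial factors as (r - r_1)(r - r_2), D(n) = (r_1 + n - r_1)(r_1 + n - r_2) = n(n + 7/5).
Evaluating step by step (a_0 = 1):
  n = 1: D(1) = 1(1 + 7/5) = 12/5; numerator = 3(1) = 3; a_1 = (3)/(12/5) = 5/4
  n = 2: D(2) = 2(2 + 7/5) = 34/5; numerator = 3(5/4) + 1(1) = 19/4; a_2 = (19/4)/(34/5) = 95/136
  n = 3: D(3) = 3(3 + 7/5) = 66/5; numerator = 3(95/136) + 1(5/4) = 455/136; a_3 = (455/136)/(66/5) = 2275/8976
  n = 4: D(4) = 4(4 + 7/5) = 108/5; numerator = 3(2275/8976) + 1(95/136) = 4365/2992; a_4 = (4365/2992)/(108/5) = 2425/35904

r = 4/5; a_0 = 1; a_1 = 5/4; a_2 = 95/136; a_3 = 2275/8976; a_4 = 2425/35904


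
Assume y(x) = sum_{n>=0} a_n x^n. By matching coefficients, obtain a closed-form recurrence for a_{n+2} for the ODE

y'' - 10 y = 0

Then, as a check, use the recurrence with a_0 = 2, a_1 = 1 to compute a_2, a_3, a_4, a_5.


Substitute y = sum_n a_n x^n into y'' + (const) y = 0.
y''(x) = sum_{n>=0} (n+2)(n+1) a_{n+2} x^n.
The ODE becomes sum_n [(n+2)(n+1) a_{n+2} - 10 a_n] x^n = 0.
Setting each coefficient to zero gives the recurrence:
  (n+2)(n+1) a_{n+2} - 10 a_n = 0,
  a_{n+2} = 10 / ((n+1)(n+2)) a_n.

Check with a_0 = 2, a_1 = 1 (apply the recurrence for n = 0, 1, 2, 3): a_0 = 2, a_1 = 1, a_2 = 10, a_3 = 5/3, a_4 = 25/3, a_5 = 5/6.

a_{n+2} = 10/((n+1)(n+2)) * a_n; check: a_0 = 2, a_1 = 1, a_2 = 10, a_3 = 5/3, a_4 = 25/3, a_5 = 5/6


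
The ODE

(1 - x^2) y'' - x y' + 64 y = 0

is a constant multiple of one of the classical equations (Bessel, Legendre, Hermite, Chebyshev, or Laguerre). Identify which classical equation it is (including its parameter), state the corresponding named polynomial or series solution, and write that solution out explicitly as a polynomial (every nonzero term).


The equation is already in a standard form:  (1 - x^2) y'' - x y' + 64 y = 0.
This matches the Chebyshev equation (1 - x^2) y'' - x y' + n^2 y = 0 (note the -x y' term, not -2x y') with n^2 = 64, so n = 8; the polynomial solution is T_8(x).
With y = sum_k a_k x^k, matching x^k gives (k+2)(k+1) a_{k+2} = (k^2 - n^2) a_k = (k - 8)(k + 8) a_k. The right side vanishes at k = 8, so the series with the parity of 8 terminates at degree 8.
Standard normalization: leading coefficient of T_n is 2^(n-1), so a_8 = 2^7 = 128. Work downward with a_k = (k+1)(k+2) a_{k+2} / ((k - 8)(k + 8)):
  a_6 = (7)(8)(128) / ((6 - 8)(6 + 8)) = 7168/(-28) = -256
  a_4 = (5)(6)(-256) / ((4 - 8)(4 + 8)) = -7680/(-48) = 160
  a_2 = (3)(4)(160) / ((2 - 8)(2 + 8)) = 1920/(-60) = -32
  a_0 = (1)(2)(-32) / ((0 - 8)(0 + 8)) = -64/(-64) = 1
Hence T_8(x) = 128 x^8 - 256 x^6 + 160 x^4 - 32 x^2 + 1.

T_8(x); series = 128 x^8 - 256 x^6 + 160 x^4 - 32 x^2 + 1


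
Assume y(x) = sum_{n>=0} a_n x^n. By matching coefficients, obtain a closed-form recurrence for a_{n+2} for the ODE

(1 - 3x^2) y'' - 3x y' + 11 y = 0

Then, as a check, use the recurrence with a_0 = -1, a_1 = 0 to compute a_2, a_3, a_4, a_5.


Substitute y = sum_n a_n x^n.
(1 - 3 x^2) y'' contributes (n+2)(n+1) a_{n+2} - 3 n(n-1) a_n at x^n.
-3 x y'(x) contributes -3 n a_n at x^n.
11 y(x) contributes 11 a_n at x^n.
Matching x^n: (n+2)(n+1) a_{n+2} + (-3 n(n-1) - 3 n + 11) a_n = 0.
Thus a_{n+2} = (3 n(n-1) + 3 n - 11) / ((n+1)(n+2)) * a_n.

Check with a_0 = -1, a_1 = 0 (apply the recurrence for n = 0, 1, 2, 3): a_0 = -1, a_1 = 0, a_2 = 11/2, a_3 = 0, a_4 = 11/24, a_5 = 0.

a_(n+2) = (3 n(n-1) + 3 n - 11) / ((n+1)(n+2)) * a_n; check: a_0 = -1, a_1 = 0, a_2 = 11/2, a_3 = 0, a_4 = 11/24, a_5 = 0


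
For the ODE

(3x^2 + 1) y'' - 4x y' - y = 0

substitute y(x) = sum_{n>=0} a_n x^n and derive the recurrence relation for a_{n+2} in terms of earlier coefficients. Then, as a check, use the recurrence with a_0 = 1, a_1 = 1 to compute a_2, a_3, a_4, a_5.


Substitute y = sum_n a_n x^n.
(1 + 3 x^2) y'' contributes (n+2)(n+1) a_{n+2} + 3 n(n-1) a_n at x^n.
-4 x y'(x) contributes -4 n a_n at x^n.
-y(x) contributes -1 a_n at x^n.
Matching x^n: (n+2)(n+1) a_{n+2} + (3 n(n-1) - 4 n - 1) a_n = 0.
Thus a_{n+2} = (-3 n(n-1) + 4 n + 1) / ((n+1)(n+2)) * a_n.

Check with a_0 = 1, a_1 = 1 (apply the recurrence for n = 0, 1, 2, 3): a_0 = 1, a_1 = 1, a_2 = 1/2, a_3 = 5/6, a_4 = 1/8, a_5 = -5/24.

a_(n+2) = (-3 n(n-1) + 4 n + 1) / ((n+1)(n+2)) * a_n; check: a_0 = 1, a_1 = 1, a_2 = 1/2, a_3 = 5/6, a_4 = 1/8, a_5 = -5/24


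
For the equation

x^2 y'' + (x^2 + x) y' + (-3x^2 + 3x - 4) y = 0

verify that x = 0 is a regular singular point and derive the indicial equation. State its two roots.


Divide by x^2 to reach normal form y'' + P_1(x) y' + P_2(x) y = 0 with P_1(x) = 1 + 1/x and P_2(x) = -3 + 3/x - 4/x^2.
x = 0 is a singular point because the y'-coefficient 1 + 1/x has a pole at x = 0 and the y-coefficient -3 + 3/x - 4/x^2 has a pole at x = 0.
It is a regular singular point because x P_1(x) = p(x) = x + 1 and x^2 P_2(x) = q(x) = -3x^2 + 3x - 4 are polynomials, hence analytic at x = 0.
p(0) = 1,  q(0) = -4.
Indicial equation: r(r-1) + p(0) r + q(0) = 0, i.e. r^2 + (p(0) - 1) r + q(0) = 0, i.e. r^2 - 4 = 0.
Discriminant: (0)^2 - 4(-4) = 16, so r = (0 ± 4)/2.
Solving: r_1 = 2, r_2 = -2.

indicial: r^2 - 4 = 0; roots r_1 = 2, r_2 = -2


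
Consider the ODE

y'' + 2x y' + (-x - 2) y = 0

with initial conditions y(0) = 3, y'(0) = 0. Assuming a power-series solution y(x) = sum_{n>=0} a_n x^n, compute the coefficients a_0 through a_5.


Ansatz: y(x) = sum_{n>=0} a_n x^n, so y'(x) = sum_{n>=1} n a_n x^(n-1) and y''(x) = sum_{n>=2} n(n-1) a_n x^(n-2).
Substitute into P(x) y'' + Q(x) y' + R(x) y = 0 with P(x) = 1, Q(x) = 2x, R(x) = -x - 2, and match powers of x.
Initial conditions: a_0 = 3, a_1 = 0.
Setting the coefficient of each power of x to zero and solving order by order (substituting the coefficients already found):
  x^0: 2 a_2 - 2 a_0 = 0  ->  2 a_2 = 2 a_0 = 6  ->  a_2 = 3
  x^1: 6 a_3 - a_0 = 0  ->  6 a_3 = a_0 = 3  ->  a_3 = 1/2
  x^2: 12 a_4 + 2 a_2 - a_1 = 0  ->  12 a_4 = -2 a_2 + a_1 = -6  ->  a_4 = -1/2
  x^3: 20 a_5 + 4 a_3 - a_2 = 0  ->  20 a_5 = -4 a_3 + a_2 = 1  ->  a_5 = 1/20
Truncated series: y(x) = 3 + 3 x^2 + (1/2) x^3 - (1/2) x^4 + (1/20) x^5 + O(x^6).

a_0 = 3; a_1 = 0; a_2 = 3; a_3 = 1/2; a_4 = -1/2; a_5 = 1/20


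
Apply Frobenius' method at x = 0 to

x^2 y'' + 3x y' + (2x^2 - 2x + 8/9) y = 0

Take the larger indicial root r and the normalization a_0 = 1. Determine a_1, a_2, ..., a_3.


Write in Frobenius form y'' + (p(x)/x) y' + (q(x)/x^2) y = 0:
  p(x) = 3,  q(x) = 2x^2 - 2x + 8/9.
Indicial equation: r(r-1) + (3) r + (8/9) = 0 -> roots r_1 = -2/3, r_2 = -4/3.
Take r = r_1 = -2/3. Let y(x) = x^r sum_{n>=0} a_n x^n with a_0 = 1.
Substitute y = x^r sum a_n x^n and match x^{r+n}. The recurrence is
  D(n) a_n - 2 a_{n-1} + 2 a_{n-2} = 0,  where D(n) = (r+n)(r+n-1) + (3)(r+n) + (8/9).
  a_n = [2 a_{n-1} - 2 a_{n-2}] / D(n).
Since the indicial polynomial factors as (r - r_1)(r - r_2), D(n) = (r_1 + n - r_1)(r_1 + n - r_2) = n(n + 2/3).
Evaluating step by step (a_0 = 1):
  n = 1: D(1) = 1(1 + 2/3) = 5/3; numerator = 2(1) = 2; a_1 = (2)/(5/3) = 6/5
  n = 2: D(2) = 2(2 + 2/3) = 16/3; numerator = 2(6/5) - 2(1) = 2/5; a_2 = (2/5)/(16/3) = 3/40
  n = 3: D(3) = 3(3 + 2/3) = 11; numerator = 2(3/40) - 2(6/5) = -9/4; a_3 = (-9/4)/(11) = -9/44

r = -2/3; a_0 = 1; a_1 = 6/5; a_2 = 3/40; a_3 = -9/44


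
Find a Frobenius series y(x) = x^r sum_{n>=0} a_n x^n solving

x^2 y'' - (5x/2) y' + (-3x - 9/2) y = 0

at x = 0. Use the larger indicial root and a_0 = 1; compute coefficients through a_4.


Write in Frobenius form y'' + (p(x)/x) y' + (q(x)/x^2) y = 0:
  p(x) = -5/2,  q(x) = -3x - 9/2.
Indicial equation: r(r-1) + (-5/2) r + (-9/2) = 0 -> roots r_1 = 9/2, r_2 = -1.
Take r = r_1 = 9/2. Let y(x) = x^r sum_{n>=0} a_n x^n with a_0 = 1.
Substitute y = x^r sum a_n x^n and match x^{r+n}. The recurrence is
  D(n) a_n - 3 a_{n-1} = 0,  where D(n) = (r+n)(r+n-1) + (-5/2)(r+n) + (-9/2).
  a_n = 3 / D(n) * a_{n-1}.
Since the indicial polynomial factors as (r - r_1)(r - r_2), D(n) = (r_1 + n - r_1)(r_1 + n - r_2) = n(n + 11/2).
Evaluating step by step (a_0 = 1):
  n = 1: D(1) = 1(1 + 11/2) = 13/2; numerator = 3(1) = 3; a_1 = (3)/(13/2) = 6/13
  n = 2: D(2) = 2(2 + 11/2) = 15; numerator = 3(6/13) = 18/13; a_2 = (18/13)/(15) = 6/65
  n = 3: D(3) = 3(3 + 11/2) = 51/2; numerator = 3(6/65) = 18/65; a_3 = (18/65)/(51/2) = 12/1105
  n = 4: D(4) = 4(4 + 11/2) = 38; numerator = 3(12/1105) = 36/1105; a_4 = (36/1105)/(38) = 18/20995

r = 9/2; a_0 = 1; a_1 = 6/13; a_2 = 6/65; a_3 = 12/1105; a_4 = 18/20995


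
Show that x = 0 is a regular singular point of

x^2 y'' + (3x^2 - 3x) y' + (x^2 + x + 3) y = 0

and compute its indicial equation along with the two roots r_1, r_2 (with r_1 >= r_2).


Divide by x^2 to reach normal form y'' + P_1(x) y' + P_2(x) y = 0 with P_1(x) = 3 - 3/x and P_2(x) = 1 + 1/x + 3/x^2.
x = 0 is a singular point because the y'-coefficient 3 - 3/x has a pole at x = 0 and the y-coefficient 1 + 1/x + 3/x^2 has a pole at x = 0.
It is a regular singular point because x P_1(x) = p(x) = 3x - 3 and x^2 P_2(x) = q(x) = x^2 + x + 3 are polynomials, hence analytic at x = 0.
p(0) = -3,  q(0) = 3.
Indicial equation: r(r-1) + p(0) r + q(0) = 0, i.e. r^2 + (p(0) - 1) r + q(0) = 0, i.e. r^2 - 4 r + 3 = 0.
Discriminant: (-4)^2 - 4(3) = 4, so r = (4 ± 2)/2.
Solving: r_1 = 3, r_2 = 1.

indicial: r^2 - 4 r + 3 = 0; roots r_1 = 3, r_2 = 1
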